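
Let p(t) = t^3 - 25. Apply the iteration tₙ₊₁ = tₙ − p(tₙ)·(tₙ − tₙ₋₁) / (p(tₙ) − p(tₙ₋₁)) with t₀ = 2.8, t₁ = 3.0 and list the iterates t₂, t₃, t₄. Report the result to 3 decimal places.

p(2.8) = -3.04800, p(3.0) = 2.00000
t₂ = 3.00000 − 2.00000·(3.00000 − 2.80000) / (2.00000 − (-3.04800)) = 3.00000 − (0.40000)/(5.04800) = 2.92076
p(2.92076) = -0.08345
t₃ = 2.92076 − (-0.08345)·(2.92076 − 3.00000) / (-0.08345 − 2.00000) = 2.92076 − (0.00661)/(-2.08345) = 2.92393
p(2.92393) = -0.00214
t₄ = 2.92393 − (-0.00214)·(2.92393 − 2.92076) / (-0.00214 − (-0.08345)) = 2.92393 − (-0.00001)/(0.08131) = 2.92402

2.921, 2.924, 2.924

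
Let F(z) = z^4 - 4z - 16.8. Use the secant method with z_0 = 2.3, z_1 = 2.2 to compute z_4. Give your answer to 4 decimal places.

2.2541

F(2.3) = 1.984100, F(2.2) = -2.174400
z_2 = 2.200000 − (-2.174400)·(2.200000 − 2.300000) / (-2.174400 − 1.984100) = 2.200000 − (0.217440)/(-4.158500) = 2.252288
F(2.252288) = -0.075836
z_3 = 2.252288 − (-0.075836)·(2.252288 − 2.200000) / (-0.075836 − (-2.174400)) = 2.252288 − (-0.003965)/(2.098564) = 2.254178
F(2.254178) = 0.003070
z_4 = 2.254178 − 0.003070·(2.254178 − 2.252288) / (0.003070 − (-0.075836)) = 2.254178 − (0.000006)/(0.078906) = 2.254104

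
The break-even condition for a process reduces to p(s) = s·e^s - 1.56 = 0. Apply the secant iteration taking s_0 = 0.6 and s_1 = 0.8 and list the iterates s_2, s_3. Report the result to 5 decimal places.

0.73584, 0.74217

p(0.6) = -0.4667287, p(0.8) = 0.2204327
s_2 = 0.8000000 − 0.2204327·(0.8000000 − 0.6000000) / (0.2204327 − (-0.4667287)) = 0.8000000 − (0.0440865)/(0.6871615) = 0.7358425
p(0.7358425) = -0.0241202
s_3 = 0.7358425 − (-0.0241202)·(0.7358425 − 0.8000000) / (-0.0241202 − 0.2204327) = 0.7358425 − (0.0015475)/(-0.2445530) = 0.7421704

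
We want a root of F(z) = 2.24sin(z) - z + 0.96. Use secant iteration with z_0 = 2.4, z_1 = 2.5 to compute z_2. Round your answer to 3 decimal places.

F(2.4) = 0.07304, F(2.5) = -0.19942
z_2 = 2.50000 − (-0.19942)·(2.50000 − 2.40000) / (-0.19942 − 0.07304) = 2.50000 − (-0.01994)/(-0.27246) = 2.42681

2.427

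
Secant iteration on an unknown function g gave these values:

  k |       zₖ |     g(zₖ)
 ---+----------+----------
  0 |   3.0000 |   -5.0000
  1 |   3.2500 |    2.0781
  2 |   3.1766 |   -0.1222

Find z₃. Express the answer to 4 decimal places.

3.1807

z₃ = 3.1766 − (-0.1222)·(3.1766 − 3.2500) / (-0.1222 − 2.0781)
   = 3.1766 − (0.008969)/(-2.200300) = 3.180676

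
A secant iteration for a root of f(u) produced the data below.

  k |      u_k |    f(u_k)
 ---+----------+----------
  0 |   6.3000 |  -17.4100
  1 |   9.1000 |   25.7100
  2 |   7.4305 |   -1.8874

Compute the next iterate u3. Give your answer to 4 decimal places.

7.5447

u3 = 7.4305 − (-1.8874)·(7.4305 − 9.1000) / (-1.8874 − 25.7100)
   = 7.4305 − (3.151014)/(-27.597400) = 7.544678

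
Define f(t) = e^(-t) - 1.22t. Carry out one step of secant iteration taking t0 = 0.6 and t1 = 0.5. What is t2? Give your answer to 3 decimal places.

f(0.6) = -0.18319, f(0.5) = -0.00347
t2 = 0.50000 − (-0.00347)·(0.50000 − 0.60000) / (-0.00347 − (-0.18319)) = 0.50000 − (0.00035)/(0.17972) = 0.49807

0.498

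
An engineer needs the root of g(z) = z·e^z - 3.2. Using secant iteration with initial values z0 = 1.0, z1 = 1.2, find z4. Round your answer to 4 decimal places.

g(1.0) = -0.481718, g(1.2) = 0.784140
z2 = 1.200000 − 0.784140·(1.200000 − 1.000000) / (0.784140 − (-0.481718)) = 1.200000 − (0.156828)/(1.265858) = 1.076109
g(1.076109) = -0.043508
z3 = 1.076109 − (-0.043508)·(1.076109 − 1.200000) / (-0.043508 − 0.784140) = 1.076109 − (0.005390)/(-0.827648) = 1.082622
g(1.082622) = -0.003655
z4 = 1.082622 − (-0.003655)·(1.082622 − 1.076109) / (-0.003655 − (-0.043508)) = 1.082622 − (-0.000024)/(0.039852) = 1.083219

1.0832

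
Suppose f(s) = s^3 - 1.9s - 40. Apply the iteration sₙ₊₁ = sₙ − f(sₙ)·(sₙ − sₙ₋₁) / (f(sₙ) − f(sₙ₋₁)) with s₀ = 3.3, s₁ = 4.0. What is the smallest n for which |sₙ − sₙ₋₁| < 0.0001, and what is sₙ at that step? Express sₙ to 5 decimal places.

n = 5, sₙ = 3.60497

f(3.3) = -10.3330000, f(4.0) = 16.4000000
s₂ = 4.0000000 − 16.4000000·(0.7000000)/(26.7330000) = 3.5705682;  |Δ| = 0.4294318
f(3.5705682) = -1.2630577
s₃ = 3.5705682 − (-1.2630577)·(-0.4294318)/(-17.6630577) = 3.6012762;  |Δ| = 0.0307080
f(3.6012762) = -0.1367882
s₄ = 3.6012762 − (-0.1367882)·(0.0307080)/(1.1262696) = 3.6050058;  |Δ| = 0.0037296
f(3.6050058) = 0.0013841
s₅ = 3.6050058 − 0.0013841·(0.0037296)/(0.1381723) = 3.6049684;  |Δ| = 0.0000374
|s₅ − s₄| = 0.0000374 < 0.0001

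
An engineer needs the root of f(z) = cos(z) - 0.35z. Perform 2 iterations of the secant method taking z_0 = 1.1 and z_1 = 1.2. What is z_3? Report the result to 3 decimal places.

f(1.1) = 0.06860, f(1.2) = -0.05764
z_2 = 1.20000 − (-0.05764)·(1.20000 − 1.10000) / (-0.05764 − 0.06860) = 1.20000 − (-0.00576)/(-0.12624) = 1.15434
f(1.15434) = 0.00051
z_3 = 1.15434 − 0.00051·(1.15434 − 1.20000) / (0.00051 − (-0.05764)) = 1.15434 − (-0.00002)/(0.05815) = 1.15474

1.155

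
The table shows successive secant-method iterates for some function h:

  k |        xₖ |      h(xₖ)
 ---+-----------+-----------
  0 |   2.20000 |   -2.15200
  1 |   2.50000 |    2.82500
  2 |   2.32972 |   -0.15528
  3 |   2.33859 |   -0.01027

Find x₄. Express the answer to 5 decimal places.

2.33922

x₄ = 2.33859 − (-0.01027)·(2.33859 − 2.32972) / (-0.01027 − (-0.15528))
   = 2.33859 − (-0.0000911)/(0.1450100) = 2.3392182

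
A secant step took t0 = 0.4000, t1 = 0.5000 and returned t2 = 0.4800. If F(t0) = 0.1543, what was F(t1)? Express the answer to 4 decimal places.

The secant line through (0.4000, 0.1543) and (0.5000, F(t1)) crosses zero at t2 = 0.4800.
So (0.4000, 0.1543), (0.5000, F(t1)), (0.4800, 0) are collinear:
F(t1) = 0.1543 · (0.5000 − 0.4800) / (0.4000 − 0.4800) = 0.1543 · (0.020000)/(-0.080000) = -0.038575

-0.0386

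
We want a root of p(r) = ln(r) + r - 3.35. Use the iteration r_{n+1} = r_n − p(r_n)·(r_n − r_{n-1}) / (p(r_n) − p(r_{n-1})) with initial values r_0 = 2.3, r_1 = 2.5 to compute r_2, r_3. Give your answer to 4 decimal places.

2.4532, 2.4528

p(2.3) = -0.217091, p(2.5) = 0.066291
r_2 = 2.500000 − 0.066291·(2.500000 − 2.300000) / (0.066291 − (-0.217091)) = 2.500000 − (0.013258)/(0.283382) = 2.453215
p(2.453215) = 0.000614
r_3 = 2.453215 − 0.000614·(2.453215 − 2.500000) / (0.000614 − 0.066291) = 2.453215 − (-0.000029)/(-0.065677) = 2.452777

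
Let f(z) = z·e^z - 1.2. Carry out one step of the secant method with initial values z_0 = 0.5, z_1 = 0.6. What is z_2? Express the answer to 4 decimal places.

0.6397

f(0.5) = -0.375639, f(0.6) = -0.106729
z_2 = 0.600000 − (-0.106729)·(0.600000 − 0.500000) / (-0.106729 − (-0.375639)) = 0.600000 − (-0.010673)/(0.268911) = 0.639689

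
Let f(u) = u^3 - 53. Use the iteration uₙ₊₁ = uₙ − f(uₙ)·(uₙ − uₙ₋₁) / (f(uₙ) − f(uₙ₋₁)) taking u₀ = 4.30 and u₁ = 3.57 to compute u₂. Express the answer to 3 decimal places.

f(4.30) = 26.50700, f(3.57) = -7.50071
u₂ = 3.57000 − (-7.50071)·(3.57000 − 4.30000) / (-7.50071 − 26.50700) = 3.57000 − (5.47552)/(-34.00771) = 3.73101

3.731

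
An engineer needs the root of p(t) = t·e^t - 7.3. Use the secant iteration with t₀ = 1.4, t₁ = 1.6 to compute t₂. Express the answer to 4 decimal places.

1.5444

p(1.4) = -1.622720, p(1.6) = 0.624852
t₂ = 1.600000 − 0.624852·(1.600000 − 1.400000) / (0.624852 − (-1.622720)) = 1.600000 − (0.124970)/(2.247572) = 1.544398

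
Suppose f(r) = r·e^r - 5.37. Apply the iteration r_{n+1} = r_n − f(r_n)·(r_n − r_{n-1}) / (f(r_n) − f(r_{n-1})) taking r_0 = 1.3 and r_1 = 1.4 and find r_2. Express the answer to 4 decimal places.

f(1.3) = -0.599914, f(1.4) = 0.307280
r_2 = 1.400000 − 0.307280·(1.400000 − 1.300000) / (0.307280 − (-0.599914)) = 1.400000 − (0.030728)/(0.907194) = 1.366129

1.3661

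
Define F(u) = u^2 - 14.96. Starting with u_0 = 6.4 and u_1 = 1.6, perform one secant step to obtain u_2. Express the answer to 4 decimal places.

3.1500

F(6.4) = 26.000000, F(1.6) = -12.400000
u_2 = 1.600000 − (-12.400000)·(1.600000 − 6.400000) / (-12.400000 − 26.000000) = 1.600000 − (59.520000)/(-38.400000) = 3.150000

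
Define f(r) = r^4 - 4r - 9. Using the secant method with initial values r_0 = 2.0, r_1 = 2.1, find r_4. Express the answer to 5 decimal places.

f(2.0) = -1.0000000, f(2.1) = 2.0481000
r_2 = 2.1000000 − 2.0481000·(2.1000000 − 2.0000000) / (2.0481000 − (-1.0000000)) = 2.1000000 − (0.2048100)/(3.0481000) = 2.0328073
f(2.0328073) = -0.0552796
r_3 = 2.0328073 − (-0.0552796)·(2.0328073 − 2.1000000) / (-0.0552796 − 2.0481000) = 2.0328073 − (0.0037144)/(-2.1033796) = 2.0345732
f(2.0345732) = -0.0029299
r_4 = 2.0345732 − (-0.0029299)·(2.0345732 − 2.0328073) / (-0.0029299 − (-0.0552796)) = 2.0345732 − (-0.0000052)/(0.0523497) = 2.0346721

2.03467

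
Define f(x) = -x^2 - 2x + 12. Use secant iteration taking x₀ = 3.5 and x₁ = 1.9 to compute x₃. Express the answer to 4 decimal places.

2.6149

f(3.5) = -7.250000, f(1.9) = 4.590000
x₂ = 1.900000 − 4.590000·(1.900000 − 3.500000) / (4.590000 − (-7.250000)) = 1.900000 − (-7.344000)/(11.840000) = 2.520270
f(2.520270) = 0.607697
x₃ = 2.520270 − 0.607697·(2.520270 − 1.900000) / (0.607697 − 4.590000) = 2.520270 − (0.376937)/(-3.982303) = 2.614923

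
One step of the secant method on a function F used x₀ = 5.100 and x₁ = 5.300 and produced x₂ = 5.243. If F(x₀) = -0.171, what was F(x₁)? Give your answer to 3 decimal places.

0.068

The secant line through (5.100, -0.171) and (5.300, F(x₁)) crosses zero at x₂ = 5.243.
So (5.100, -0.171), (5.300, F(x₁)), (5.243, 0) are collinear:
F(x₁) = -0.171 · (5.300 − 5.243) / (5.100 − 5.243) = -0.171 · (0.05700)/(-0.14300) = 0.06816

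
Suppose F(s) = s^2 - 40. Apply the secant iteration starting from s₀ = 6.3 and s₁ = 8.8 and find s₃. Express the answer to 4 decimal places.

6.3239

F(6.3) = -0.310000, F(8.8) = 37.440000
s₂ = 8.800000 − 37.440000·(8.800000 − 6.300000) / (37.440000 − (-0.310000)) = 8.800000 − (93.600000)/(37.750000) = 6.320530
F(6.320530) = -0.050903
s₃ = 6.320530 − (-0.050903)·(6.320530 − 8.800000) / (-0.050903 − 37.440000) = 6.320530 − (0.126213)/(-37.490903) = 6.323896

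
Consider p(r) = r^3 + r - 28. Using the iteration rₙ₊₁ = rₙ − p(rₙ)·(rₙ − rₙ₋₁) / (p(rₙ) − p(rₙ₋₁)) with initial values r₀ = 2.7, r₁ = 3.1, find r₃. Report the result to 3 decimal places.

2.926

p(2.7) = -5.61700, p(3.1) = 4.89100
r₂ = 3.10000 − 4.89100·(3.10000 − 2.70000) / (4.89100 − (-5.61700)) = 3.10000 − (1.95640)/(10.50800) = 2.91382
p(2.91382) = -0.34689
r₃ = 2.91382 − (-0.34689)·(2.91382 − 3.10000) / (-0.34689 − 4.89100) = 2.91382 − (0.06458)/(-5.23789) = 2.92615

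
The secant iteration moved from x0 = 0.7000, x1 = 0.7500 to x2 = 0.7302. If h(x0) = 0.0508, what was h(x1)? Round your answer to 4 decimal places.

-0.0333

The secant line through (0.7000, 0.0508) and (0.7500, h(x1)) crosses zero at x2 = 0.7302.
So (0.7000, 0.0508), (0.7500, h(x1)), (0.7302, 0) are collinear:
h(x1) = 0.0508 · (0.7500 − 0.7302) / (0.7000 − 0.7302) = 0.0508 · (0.019800)/(-0.030200) = -0.033306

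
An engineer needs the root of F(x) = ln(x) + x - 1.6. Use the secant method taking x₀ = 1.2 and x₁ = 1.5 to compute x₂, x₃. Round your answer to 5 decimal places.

1.32483, 1.32125

F(1.2) = -0.2176784, F(1.5) = 0.3054651
x₂ = 1.5000000 − 0.3054651·(1.5000000 − 1.2000000) / (0.3054651 − (-0.2176784)) = 1.5000000 − (0.0916395)/(0.5231436) = 1.3248291
F(1.3248291) = 0.0061126
x₃ = 1.3248291 − 0.0061126·(1.3248291 − 1.5000000) / (0.0061126 − 0.3054651) = 1.3248291 − (-0.0010707)/(-0.2993526) = 1.3212522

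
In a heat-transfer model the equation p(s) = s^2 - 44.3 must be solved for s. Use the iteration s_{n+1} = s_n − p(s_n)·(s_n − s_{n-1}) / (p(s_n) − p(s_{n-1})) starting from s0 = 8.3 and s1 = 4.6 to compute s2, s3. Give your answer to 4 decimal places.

6.3938, 6.7048

p(8.3) = 24.590000, p(4.6) = -23.140000
s2 = 4.600000 − (-23.140000)·(4.600000 − 8.300000) / (-23.140000 − 24.590000) = 4.600000 − (85.618000)/(-47.730000) = 6.393798
p(6.393798) = -3.419341
s3 = 6.393798 − (-3.419341)·(6.393798 − 4.600000) / (-3.419341 − (-23.140000)) = 6.393798 − (-6.133609)/(19.720659) = 6.704823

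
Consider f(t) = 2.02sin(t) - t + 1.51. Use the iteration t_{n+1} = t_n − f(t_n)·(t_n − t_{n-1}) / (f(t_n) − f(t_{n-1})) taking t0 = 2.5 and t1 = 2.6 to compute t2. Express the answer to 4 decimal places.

2.5818

f(2.5) = 0.218914, f(2.6) = -0.048687
t2 = 2.600000 − (-0.048687)·(2.600000 − 2.500000) / (-0.048687 − 0.218914) = 2.600000 − (-0.004869)/(-0.267601) = 2.581806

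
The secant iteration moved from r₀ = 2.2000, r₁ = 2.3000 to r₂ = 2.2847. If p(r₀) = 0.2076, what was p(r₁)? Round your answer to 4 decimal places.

-0.0375

The secant line through (2.2000, 0.2076) and (2.3000, p(r₁)) crosses zero at r₂ = 2.2847.
So (2.2000, 0.2076), (2.3000, p(r₁)), (2.2847, 0) are collinear:
p(r₁) = 0.2076 · (2.3000 − 2.2847) / (2.2000 − 2.2847) = 0.2076 · (0.015300)/(-0.084700) = -0.037500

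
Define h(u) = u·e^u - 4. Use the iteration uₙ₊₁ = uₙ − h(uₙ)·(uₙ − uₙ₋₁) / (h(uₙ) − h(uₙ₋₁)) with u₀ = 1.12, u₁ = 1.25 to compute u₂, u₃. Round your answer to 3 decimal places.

1.199, 1.202

h(1.12) = -0.56736, h(1.25) = 0.36293
u₂ = 1.25000 − 0.36293·(1.25000 − 1.12000) / (0.36293 − (-0.56736)) = 1.25000 − (0.04718)/(0.93029) = 1.19928
h(1.19928) = -0.02109
u₃ = 1.19928 − (-0.02109)·(1.19928 − 1.25000) / (-0.02109 − 0.36293) = 1.19928 − (0.00107)/(-0.38402) = 1.20207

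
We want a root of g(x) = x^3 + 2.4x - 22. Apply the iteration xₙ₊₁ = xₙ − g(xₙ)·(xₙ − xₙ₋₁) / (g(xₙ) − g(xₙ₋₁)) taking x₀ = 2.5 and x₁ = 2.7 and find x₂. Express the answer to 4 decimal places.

2.5165

g(2.5) = -0.375000, g(2.7) = 4.163000
x₂ = 2.700000 − 4.163000·(2.700000 − 2.500000) / (4.163000 − (-0.375000)) = 2.700000 − (0.832600)/(4.538000) = 2.516527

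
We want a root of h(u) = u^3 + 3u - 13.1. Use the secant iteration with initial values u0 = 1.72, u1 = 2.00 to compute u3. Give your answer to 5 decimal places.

1.93836

h(1.72) = -2.8515520, h(2.00) = 0.9000000
u2 = 2.0000000 − 0.9000000·(2.0000000 − 1.7200000) / (0.9000000 − (-2.8515520)) = 2.0000000 − (0.2520000)/(3.7515520) = 1.9328278
h(1.9328278) = -0.0808135
u3 = 1.9328278 − (-0.0808135)·(1.9328278 − 2.0000000) / (-0.0808135 − 0.9000000) = 1.9328278 − (0.0054284)/(-0.9808135) = 1.9383624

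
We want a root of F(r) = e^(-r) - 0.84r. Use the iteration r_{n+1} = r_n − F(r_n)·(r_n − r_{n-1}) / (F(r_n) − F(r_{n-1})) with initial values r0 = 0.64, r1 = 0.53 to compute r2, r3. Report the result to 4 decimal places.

F(0.64) = -0.010308, F(0.53) = 0.143405
r2 = 0.530000 − 0.143405·(0.530000 − 0.640000) / (0.143405 − (-0.010308)) = 0.530000 − (-0.015775)/(0.153713) = 0.632624
F(0.632624) = -0.000208
r3 = 0.632624 − (-0.000208)·(0.632624 − 0.530000) / (-0.000208 − 0.143405) = 0.632624 − (-0.000021)/(-0.143613) = 0.632475

0.6326, 0.6325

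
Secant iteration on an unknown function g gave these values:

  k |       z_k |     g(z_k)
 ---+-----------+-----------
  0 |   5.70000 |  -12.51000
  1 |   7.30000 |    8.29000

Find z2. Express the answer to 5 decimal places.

6.66231

z2 = 7.30000 − 8.29000·(7.30000 − 5.70000) / (8.29000 − (-12.51000))
   = 7.30000 − (13.2640000)/(20.8000000) = 6.6623077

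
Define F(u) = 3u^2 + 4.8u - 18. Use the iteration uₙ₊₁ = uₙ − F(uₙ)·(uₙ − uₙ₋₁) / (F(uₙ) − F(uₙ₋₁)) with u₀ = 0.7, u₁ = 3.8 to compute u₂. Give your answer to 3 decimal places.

F(0.7) = -13.17000, F(3.8) = 43.56000
u₂ = 3.80000 − 43.56000·(3.80000 − 0.70000) / (43.56000 − (-13.17000)) = 3.80000 − (135.03600)/(56.73000) = 1.41967

1.420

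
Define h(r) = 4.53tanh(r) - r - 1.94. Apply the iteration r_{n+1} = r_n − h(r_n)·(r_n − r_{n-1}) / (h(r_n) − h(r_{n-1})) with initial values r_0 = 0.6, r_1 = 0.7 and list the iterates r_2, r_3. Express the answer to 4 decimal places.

0.6523, 0.6501

h(0.6) = -0.107165, h(0.7) = 0.097786
r_2 = 0.700000 − 0.097786·(0.700000 − 0.600000) / (0.097786 − (-0.107165)) = 0.700000 − (0.009779)/(0.204951) = 0.652288
h(0.652288) = 0.004346
r_3 = 0.652288 − 0.004346·(0.652288 − 0.700000) / (0.004346 − 0.097786) = 0.652288 − (-0.000207)/(-0.093440) = 0.650069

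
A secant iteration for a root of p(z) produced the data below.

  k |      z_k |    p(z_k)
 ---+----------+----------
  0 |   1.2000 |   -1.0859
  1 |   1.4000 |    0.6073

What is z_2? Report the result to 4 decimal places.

z_2 = 1.4000 − 0.6073·(1.4000 − 1.2000) / (0.6073 − (-1.0859))
   = 1.4000 − (0.121460)/(1.693200) = 1.328266

1.3283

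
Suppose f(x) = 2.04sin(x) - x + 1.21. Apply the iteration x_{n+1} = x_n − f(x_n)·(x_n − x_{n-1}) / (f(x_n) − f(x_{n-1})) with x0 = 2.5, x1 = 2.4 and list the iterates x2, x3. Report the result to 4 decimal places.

f(2.5) = -0.069117, f(2.4) = 0.187945
x2 = 2.400000 − 0.187945·(2.400000 − 2.500000) / (0.187945 − (-0.069117)) = 2.400000 − (-0.018794)/(0.257062) = 2.473113
f(2.473113) = 0.001267
x3 = 2.473113 − 0.001267·(2.473113 − 2.400000) / (0.001267 − 0.187945) = 2.473113 − (0.000093)/(-0.186678) = 2.473609

2.4731, 2.4736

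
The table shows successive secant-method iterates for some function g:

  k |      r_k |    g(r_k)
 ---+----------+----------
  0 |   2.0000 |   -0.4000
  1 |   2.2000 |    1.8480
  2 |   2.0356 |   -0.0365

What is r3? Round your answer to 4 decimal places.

r3 = 2.0356 − (-0.0365)·(2.0356 − 2.2000) / (-0.0365 − 1.8480)
   = 2.0356 − (0.006001)/(-1.884500) = 2.038784

2.0388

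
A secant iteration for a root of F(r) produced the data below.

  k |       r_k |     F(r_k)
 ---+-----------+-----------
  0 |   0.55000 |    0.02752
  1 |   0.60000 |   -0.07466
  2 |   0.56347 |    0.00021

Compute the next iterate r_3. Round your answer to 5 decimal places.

r_3 = 0.56347 − 0.00021·(0.56347 − 0.60000) / (0.00021 − (-0.07466))
   = 0.56347 − (-0.0000077)/(0.0748700) = 0.5635725

0.56357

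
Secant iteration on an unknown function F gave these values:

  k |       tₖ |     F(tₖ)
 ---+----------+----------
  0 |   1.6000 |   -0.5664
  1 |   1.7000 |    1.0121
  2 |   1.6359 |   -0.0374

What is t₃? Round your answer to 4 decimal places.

1.6382

t₃ = 1.6359 − (-0.0374)·(1.6359 − 1.7000) / (-0.0374 − 1.0121)
   = 1.6359 − (0.002397)/(-1.049500) = 1.638184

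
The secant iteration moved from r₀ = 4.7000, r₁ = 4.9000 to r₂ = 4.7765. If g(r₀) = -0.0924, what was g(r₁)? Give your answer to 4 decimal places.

The secant line through (4.7000, -0.0924) and (4.9000, g(r₁)) crosses zero at r₂ = 4.7765.
So (4.7000, -0.0924), (4.9000, g(r₁)), (4.7765, 0) are collinear:
g(r₁) = -0.0924 · (4.9000 − 4.7765) / (4.7000 − 4.7765) = -0.0924 · (0.123500)/(-0.076500) = 0.149169

0.1492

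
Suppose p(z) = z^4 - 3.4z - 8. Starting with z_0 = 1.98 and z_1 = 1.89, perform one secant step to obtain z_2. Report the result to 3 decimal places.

p(1.98) = 0.63754, p(1.89) = -1.66610
z_2 = 1.89000 − (-1.66610)·(1.89000 − 1.98000) / (-1.66610 − 0.63754) = 1.89000 − (0.14995)/(-2.30364) = 1.95509

1.955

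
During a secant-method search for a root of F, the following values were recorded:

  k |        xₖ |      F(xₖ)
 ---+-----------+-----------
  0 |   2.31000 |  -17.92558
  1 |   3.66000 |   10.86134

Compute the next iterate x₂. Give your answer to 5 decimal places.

x₂ = 3.66000 − 10.86134·(3.66000 − 2.31000) / (10.86134 − (-17.92558))
   = 3.66000 − (14.6628090)/(28.7869200) = 3.1506434

3.15064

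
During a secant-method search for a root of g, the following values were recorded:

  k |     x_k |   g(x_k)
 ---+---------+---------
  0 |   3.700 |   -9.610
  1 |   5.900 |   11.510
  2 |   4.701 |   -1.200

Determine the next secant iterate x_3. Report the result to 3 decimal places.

x_3 = 4.701 − (-1.200)·(4.701 − 5.900) / (-1.200 − 11.510)
   = 4.701 − (1.43880)/(-12.71000) = 4.81420

4.814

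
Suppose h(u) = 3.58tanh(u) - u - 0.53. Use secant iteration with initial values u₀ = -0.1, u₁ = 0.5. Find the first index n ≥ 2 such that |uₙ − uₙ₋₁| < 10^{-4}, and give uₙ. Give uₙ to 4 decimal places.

h(-0.1) = -0.786811, h(0.5) = 0.624379
u₂ = 0.500000 − 0.624379·(0.600000)/(1.411191) = 0.234531;  |Δ| = 0.265469
h(0.234531) = 0.060027
u₃ = 0.234531 − 0.060027·(-0.265469)/(-0.564353) = 0.206295;  |Δ| = 0.028236
h(0.206295) = -0.008061
u₄ = 0.206295 − (-0.008061)·(-0.028236)/(-0.068088) = 0.209638;  |Δ| = 0.003343
h(0.209638) = 0.000061
u₅ = 0.209638 − 0.000061·(0.003343)/(0.008122) = 0.209613;  |Δ| = 0.000025
|u₅ − u₄| = 0.000025 < 10^{-4}

n = 5, uₙ = 0.2096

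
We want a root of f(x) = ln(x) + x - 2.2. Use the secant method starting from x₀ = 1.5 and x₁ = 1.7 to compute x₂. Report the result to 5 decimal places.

f(1.5) = -0.2945349, f(1.7) = 0.0306283
x₂ = 1.7000000 − 0.0306283·(1.7000000 − 1.5000000) / (0.0306283 − (-0.2945349)) = 1.7000000 − (0.0061257)/(0.3251631) = 1.6811613

1.68116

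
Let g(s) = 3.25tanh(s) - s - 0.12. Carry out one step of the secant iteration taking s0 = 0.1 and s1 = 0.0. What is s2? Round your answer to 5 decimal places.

0.05359

g(0.1) = 0.1039210, g(0.0) = -0.1200000
s2 = 0.0000000 − (-0.1200000)·(0.0000000 − 0.1000000) / (-0.1200000 − 0.1039210) = 0.0000000 − (0.0120000)/(-0.2239210) = 0.0535903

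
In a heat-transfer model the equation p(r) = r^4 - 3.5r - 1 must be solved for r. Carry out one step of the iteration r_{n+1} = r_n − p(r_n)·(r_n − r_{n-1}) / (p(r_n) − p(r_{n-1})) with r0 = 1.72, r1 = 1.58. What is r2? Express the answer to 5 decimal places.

1.60055

p(1.72) = 1.7321306, p(1.58) = -0.2979870
r2 = 1.5800000 − (-0.2979870)·(1.5800000 − 1.7200000) / (-0.2979870 − 1.7321306) = 1.5800000 − (0.0417182)/(-2.0301176) = 1.6005496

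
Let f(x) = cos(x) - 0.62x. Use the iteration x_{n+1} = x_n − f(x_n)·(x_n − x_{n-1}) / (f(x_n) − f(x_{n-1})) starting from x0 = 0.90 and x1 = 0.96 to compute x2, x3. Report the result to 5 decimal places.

0.94475, 0.94489

f(0.90) = 0.0636100, f(0.96) = -0.0216800
x2 = 0.9600000 − (-0.0216800)·(0.9600000 − 0.9000000) / (-0.0216800 − 0.0636100) = 0.9600000 − (-0.0013008)/(-0.0852900) = 0.9447485
f(0.9447485) = 0.0002026
x3 = 0.9447485 − 0.0002026·(0.9447485 − 0.9600000) / (0.0002026 − (-0.0216800)) = 0.9447485 − (-0.0000031)/(0.0218827) = 0.9448897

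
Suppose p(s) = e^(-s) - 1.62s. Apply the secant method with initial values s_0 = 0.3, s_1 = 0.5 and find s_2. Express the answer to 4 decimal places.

p(0.3) = 0.254818, p(0.5) = -0.203469
s_2 = 0.500000 − (-0.203469)·(0.500000 − 0.300000) / (-0.203469 − 0.254818) = 0.500000 − (-0.040694)/(-0.458288) = 0.411205

0.4112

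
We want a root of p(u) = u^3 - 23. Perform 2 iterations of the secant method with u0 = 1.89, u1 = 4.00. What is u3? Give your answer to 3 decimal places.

2.725

p(1.89) = -16.24873, p(4.00) = 41.00000
u2 = 4.00000 − 41.00000·(4.00000 − 1.89000) / (41.00000 − (-16.24873)) = 4.00000 − (86.51000)/(57.24873) = 2.48887
p(2.48887) = -7.58267
u3 = 2.48887 − (-7.58267)·(2.48887 − 4.00000) / (-7.58267 − 41.00000) = 2.48887 − (11.45836)/(-48.58267) = 2.72473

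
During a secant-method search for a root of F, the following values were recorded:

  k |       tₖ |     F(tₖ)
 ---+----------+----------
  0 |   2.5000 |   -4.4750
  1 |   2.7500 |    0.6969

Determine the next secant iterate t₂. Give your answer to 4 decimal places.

2.7163

t₂ = 2.7500 − 0.6969·(2.7500 − 2.5000) / (0.6969 − (-4.4750))
   = 2.7500 − (0.174225)/(5.171900) = 2.716313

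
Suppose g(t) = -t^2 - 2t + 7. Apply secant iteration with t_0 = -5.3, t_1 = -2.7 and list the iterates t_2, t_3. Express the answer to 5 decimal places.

g(-5.3) = -10.4900000, g(-2.7) = 5.1100000
t_2 = -2.7000000 − 5.1100000·(-2.7000000 − (-5.3000000)) / (5.1100000 − (-10.4900000)) = -2.7000000 − (13.2860000)/(15.6000000) = -3.5516667
g(-3.5516667) = 1.4889972
t_3 = -3.5516667 − 1.4889972·(-3.5516667 − (-2.7000000)) / (1.4889972 − 5.1100000) = -3.5516667 − (-1.2681293)/(-3.6210028) = -3.9018816

-3.55167, -3.90188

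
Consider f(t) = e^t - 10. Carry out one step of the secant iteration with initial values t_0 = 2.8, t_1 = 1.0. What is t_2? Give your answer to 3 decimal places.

f(2.8) = 6.44465, f(1.0) = -7.28172
t_2 = 1.00000 − (-7.28172)·(1.00000 − 2.80000) / (-7.28172 − 6.44465) = 1.00000 − (13.10709)/(-13.72636) = 1.95488

1.955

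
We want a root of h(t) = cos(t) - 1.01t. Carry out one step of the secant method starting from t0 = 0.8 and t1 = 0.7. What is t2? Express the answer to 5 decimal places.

h(0.8) = -0.1112933, h(0.7) = 0.0578422
t2 = 0.7000000 − 0.0578422·(0.7000000 − 0.8000000) / (0.0578422 − (-0.1112933)) = 0.7000000 − (-0.0057842)/(0.1691355) = 0.7341987

0.73420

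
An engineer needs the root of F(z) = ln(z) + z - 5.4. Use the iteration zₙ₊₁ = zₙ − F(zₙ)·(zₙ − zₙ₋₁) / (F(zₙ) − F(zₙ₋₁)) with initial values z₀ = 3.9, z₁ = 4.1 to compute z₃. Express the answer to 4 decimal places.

4.0110

F(3.9) = -0.139023, F(4.1) = 0.110987
z₂ = 4.100000 − 0.110987·(4.100000 − 3.900000) / (0.110987 − (-0.139023)) = 4.100000 − (0.022197)/(0.250010) = 4.011214
F(4.011214) = 0.000308
z₃ = 4.011214 − 0.000308·(4.011214 − 4.100000) / (0.000308 − 0.110987) = 4.011214 − (-0.000027)/(-0.110679) = 4.010967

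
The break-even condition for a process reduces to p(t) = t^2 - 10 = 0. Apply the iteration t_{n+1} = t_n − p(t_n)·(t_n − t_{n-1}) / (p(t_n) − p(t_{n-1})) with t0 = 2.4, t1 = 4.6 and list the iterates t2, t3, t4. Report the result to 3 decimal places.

p(2.4) = -4.24000, p(4.6) = 11.16000
t2 = 4.60000 − 11.16000·(4.60000 − 2.40000) / (11.16000 − (-4.24000)) = 4.60000 − (24.55200)/(15.40000) = 3.00571
p(3.00571) = -0.96568
t3 = 3.00571 − (-0.96568)·(3.00571 − 4.60000) / (-0.96568 − 11.16000) = 3.00571 − (1.53957)/(-12.12568) = 3.13268
p(3.13268) = -0.18630
t4 = 3.13268 − (-0.18630)·(3.13268 − 3.00571) / (-0.18630 − (-0.96568)) = 3.13268 − (-0.02365)/(0.77938) = 3.16303

3.006, 3.133, 3.163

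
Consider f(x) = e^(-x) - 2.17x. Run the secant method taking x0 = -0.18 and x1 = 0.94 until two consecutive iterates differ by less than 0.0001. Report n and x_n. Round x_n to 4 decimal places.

n = 5, x_n = 0.3310

f(-0.18) = 1.587817, f(0.94) = -1.649172
x2 = 0.940000 − (-1.649172)·(1.120000)/(-3.236990) = 0.369386;  |Δ| = 0.570614
f(0.369386) = -0.110408
x3 = 0.369386 − (-0.110408)·(-0.570614)/(1.538764) = 0.328443;  |Δ| = 0.040942
f(0.328443) = 0.007321
x4 = 0.328443 − 0.007321·(-0.040942)/(0.117729) = 0.330990;  |Δ| = 0.002546
f(0.330990) = -0.000035
x5 = 0.330990 − (-0.000035)·(0.002546)/(-0.007356) = 0.330978;  |Δ| = 0.000012
|x5 − x4| = 0.000012 < 0.0001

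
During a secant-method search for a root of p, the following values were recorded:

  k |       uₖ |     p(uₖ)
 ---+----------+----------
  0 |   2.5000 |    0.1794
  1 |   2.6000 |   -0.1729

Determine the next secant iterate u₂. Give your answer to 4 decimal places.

u₂ = 2.6000 − (-0.1729)·(2.6000 − 2.5000) / (-0.1729 − 0.1794)
   = 2.6000 − (-0.017290)/(-0.352300) = 2.550923

2.5509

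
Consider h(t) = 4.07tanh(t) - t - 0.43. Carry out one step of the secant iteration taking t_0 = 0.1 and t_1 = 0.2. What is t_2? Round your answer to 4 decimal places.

0.1418

h(0.1) = -0.124351, h(0.2) = 0.173318
t_2 = 0.200000 − 0.173318·(0.200000 − 0.100000) / (0.173318 − (-0.124351)) = 0.200000 − (0.017332)/(0.297669) = 0.141775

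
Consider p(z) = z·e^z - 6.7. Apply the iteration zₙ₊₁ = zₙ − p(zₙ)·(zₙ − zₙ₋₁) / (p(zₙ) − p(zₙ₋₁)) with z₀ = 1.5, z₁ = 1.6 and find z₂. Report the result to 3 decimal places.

p(1.5) = 0.02253, p(1.6) = 1.22485
z₂ = 1.60000 − 1.22485·(1.60000 − 1.50000) / (1.22485 − 0.02253) = 1.60000 − (0.12249)/(1.20232) = 1.49813

1.498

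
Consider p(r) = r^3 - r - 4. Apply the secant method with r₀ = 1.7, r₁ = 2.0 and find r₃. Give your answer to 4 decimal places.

p(1.7) = -0.787000, p(2.0) = 2.000000
r₂ = 2.000000 − 2.000000·(2.000000 − 1.700000) / (2.000000 − (-0.787000)) = 2.000000 − (0.600000)/(2.787000) = 1.784715
p(1.784715) = -0.100029
r₃ = 1.784715 − (-0.100029)·(1.784715 − 2.000000) / (-0.100029 − 2.000000) = 1.784715 − (0.021535)/(-2.100029) = 1.794969

1.7950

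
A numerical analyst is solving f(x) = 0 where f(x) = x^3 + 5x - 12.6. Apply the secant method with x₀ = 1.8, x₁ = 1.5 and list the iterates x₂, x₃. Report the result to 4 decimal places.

1.6308, 1.6396

f(1.8) = 2.232000, f(1.5) = -1.725000
x₂ = 1.500000 − (-1.725000)·(1.500000 − 1.800000) / (-1.725000 − 2.232000) = 1.500000 − (0.517500)/(-3.957000) = 1.630781
f(1.630781) = -0.109121
x₃ = 1.630781 − (-0.109121)·(1.630781 − 1.500000) / (-0.109121 − (-1.725000)) = 1.630781 − (-0.014271)/(1.615879) = 1.639613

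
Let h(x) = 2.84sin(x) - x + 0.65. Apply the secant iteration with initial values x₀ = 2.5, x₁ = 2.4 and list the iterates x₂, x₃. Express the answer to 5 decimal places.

h(2.5) = -0.1503391, h(2.4) = 0.1683154
x₂ = 2.4000000 − 0.1683154·(2.4000000 − 2.5000000) / (0.1683154 − (-0.1503391)) = 2.4000000 − (-0.0168315)/(0.3186545) = 2.4528207
h(2.4528207) = 0.0022538
x₃ = 2.4528207 − 0.0022538·(2.4528207 − 2.4000000) / (0.0022538 − 0.1683154) = 2.4528207 − (0.0001190)/(-0.1660616) = 2.4535376

2.45282, 2.45354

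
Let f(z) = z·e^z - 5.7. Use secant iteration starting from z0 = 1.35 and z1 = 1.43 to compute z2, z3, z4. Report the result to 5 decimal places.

f(1.35) = -0.4924755, f(1.43) = 0.2755398
z2 = 1.4300000 − 0.2755398·(1.4300000 − 1.3500000) / (0.2755398 − (-0.4924755)) = 1.4300000 − (0.0220432)/(0.7680154) = 1.4012985
f(1.4012985) = -0.0100707
z3 = 1.4012985 − (-0.0100707)·(1.4012985 − 1.4300000) / (-0.0100707 − 0.2755398) = 1.4012985 − (0.0002890)/(-0.2856106) = 1.4023105
f(1.4023105) = -0.0001960
z4 = 1.4023105 − (-0.0001960)·(1.4023105 − 1.4012985) / (-0.0001960 − (-0.0100707)) = 1.4023105 − (-0.0000002)/(0.0098747) = 1.4023306

1.40130, 1.40231, 1.40233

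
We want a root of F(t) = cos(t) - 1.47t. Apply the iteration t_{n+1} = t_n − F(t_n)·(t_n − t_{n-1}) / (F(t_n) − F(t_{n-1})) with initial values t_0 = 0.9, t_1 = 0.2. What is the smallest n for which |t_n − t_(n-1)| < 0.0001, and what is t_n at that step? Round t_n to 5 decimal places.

n = 5, t_n = 0.57199

F(0.9) = -0.7013900, F(0.2) = 0.6860666
t_2 = 0.2000000 − 0.6860666·(-0.7000000)/(1.3874566) = 0.5461345;  |Δ| = 0.3461345
F(0.5461345) = 0.0517209
t_3 = 0.5461345 − 0.0517209·(0.3461345)/(-0.6343457) = 0.5743563;  |Δ| = 0.0282218
F(0.5743563) = -0.0047616
t_4 = 0.5743563 − (-0.0047616)·(0.0282218)/(-0.0564825) = 0.5719772;  |Δ| = 0.0023792
F(0.5719772) = 0.0000260
t_5 = 0.5719772 − 0.0000260·(-0.0023792)/(0.0047876) = 0.5719901;  |Δ| = 0.0000129
|t_5 − t_4| = 0.0000129 < 0.0001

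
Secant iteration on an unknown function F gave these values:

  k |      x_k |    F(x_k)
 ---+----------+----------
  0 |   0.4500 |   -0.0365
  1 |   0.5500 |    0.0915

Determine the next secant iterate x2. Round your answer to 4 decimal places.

0.4785

x2 = 0.5500 − 0.0915·(0.5500 − 0.4500) / (0.0915 − (-0.0365))
   = 0.5500 − (0.009150)/(0.128000) = 0.478516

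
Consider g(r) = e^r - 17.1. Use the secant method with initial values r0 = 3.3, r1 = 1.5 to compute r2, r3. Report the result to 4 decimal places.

2.5036, 3.1351

g(3.3) = 10.012639, g(1.5) = -12.618311
r2 = 1.500000 − (-12.618311)·(1.500000 − 3.300000) / (-12.618311 − 10.012639) = 1.500000 − (22.712960)/(-22.630950) = 2.503624
g(2.503624) = -4.873279
r3 = 2.503624 − (-4.873279)·(2.503624 − 1.500000) / (-4.873279 − (-12.618311)) = 2.503624 − (-4.890939)/(7.745032) = 3.135118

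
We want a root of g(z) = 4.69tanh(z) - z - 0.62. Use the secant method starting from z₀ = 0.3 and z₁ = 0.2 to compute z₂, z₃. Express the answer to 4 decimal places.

0.1690, 0.1701

g(0.3) = 0.446256, g(0.2) = 0.105690
z₂ = 0.200000 − 0.105690·(0.200000 − 0.300000) / (0.105690 − 0.446256) = 0.200000 − (-0.010569)/(-0.340566) = 0.168966
g(0.168966) = -0.003971
z₃ = 0.168966 − (-0.003971)·(0.168966 − 0.200000) / (-0.003971 − 0.105690) = 0.168966 − (0.000123)/(-0.109661) = 0.170090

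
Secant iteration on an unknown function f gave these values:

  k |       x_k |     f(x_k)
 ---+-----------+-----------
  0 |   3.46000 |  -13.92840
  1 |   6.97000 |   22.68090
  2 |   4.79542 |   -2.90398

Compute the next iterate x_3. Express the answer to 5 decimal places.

x_3 = 4.79542 − (-2.90398)·(4.79542 − 6.97000) / (-2.90398 − 22.68090)
   = 4.79542 − (6.3149368)/(-25.5848800) = 5.0422430

5.04224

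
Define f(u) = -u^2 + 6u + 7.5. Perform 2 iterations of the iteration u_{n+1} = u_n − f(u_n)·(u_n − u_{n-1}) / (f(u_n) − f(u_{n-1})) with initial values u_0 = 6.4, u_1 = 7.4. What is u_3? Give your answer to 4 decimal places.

7.0609

f(6.4) = 4.940000, f(7.4) = -2.860000
u_2 = 7.400000 − (-2.860000)·(7.400000 − 6.400000) / (-2.860000 − 4.940000) = 7.400000 − (-2.860000)/(-7.800000) = 7.033333
f(7.033333) = 0.232222
u_3 = 7.033333 − 0.232222·(7.033333 − 7.400000) / (0.232222 − (-2.860000)) = 7.033333 − (-0.085148)/(3.092222) = 7.060870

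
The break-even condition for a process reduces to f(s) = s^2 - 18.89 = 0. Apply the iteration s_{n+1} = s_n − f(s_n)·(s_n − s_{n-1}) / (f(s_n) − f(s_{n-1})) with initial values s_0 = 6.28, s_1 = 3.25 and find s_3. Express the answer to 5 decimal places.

f(6.28) = 20.5484000, f(3.25) = -8.3275000
s_2 = 3.2500000 − (-8.3275000)·(3.2500000 − 6.2800000) / (-8.3275000 − 20.5484000) = 3.2500000 − (25.2323250)/(-28.8759000) = 4.1238195
f(4.1238195) = -1.8841126
s_3 = 4.1238195 − (-1.8841126)·(4.1238195 − 3.2500000) / (-1.8841126 − (-8.3275000)) = 4.1238195 − (-1.6463744)/(6.4433874) = 4.3793333

4.37933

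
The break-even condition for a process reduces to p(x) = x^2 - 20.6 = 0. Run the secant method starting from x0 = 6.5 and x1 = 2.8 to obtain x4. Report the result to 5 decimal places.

4.53491

p(6.5) = 21.6500000, p(2.8) = -12.7600000
x2 = 2.8000000 − (-12.7600000)·(2.8000000 − 6.5000000) / (-12.7600000 − 21.6500000) = 2.8000000 − (47.2120000)/(-34.4100000) = 4.1720430
p(4.1720430) = -3.1940571
x3 = 4.1720430 − (-3.1940571)·(4.1720430 − 2.8000000) / (-3.1940571 − (-12.7600000)) = 4.1720430 − (-4.3823837)/(9.5659429) = 4.6301666
p(4.6301666) = 0.8384424
x4 = 4.6301666 − 0.8384424·(4.6301666 − 4.1720430) / (0.8384424 − (-3.1940571)) = 4.6301666 − (0.3841102)/(4.0324995) = 4.5349129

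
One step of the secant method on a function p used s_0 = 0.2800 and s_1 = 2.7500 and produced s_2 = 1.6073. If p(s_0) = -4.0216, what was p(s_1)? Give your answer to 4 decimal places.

3.4623

The secant line through (0.2800, -4.0216) and (2.7500, p(s_1)) crosses zero at s_2 = 1.6073.
So (0.2800, -4.0216), (2.7500, p(s_1)), (1.6073, 0) are collinear:
p(s_1) = -4.0216 · (2.7500 − 1.6073) / (0.2800 − 1.6073) = -4.0216 · (1.142700)/(-1.327300) = 3.462279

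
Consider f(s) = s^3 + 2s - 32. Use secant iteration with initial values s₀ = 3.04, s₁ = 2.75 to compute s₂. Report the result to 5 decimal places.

f(3.04) = 2.1744640, f(2.75) = -5.7031250
s₂ = 2.7500000 − (-5.7031250)·(2.7500000 − 3.0400000) / (-5.7031250 − 2.1744640) = 2.7500000 − (1.6539063)/(-7.8775890) = 2.9599508

2.95995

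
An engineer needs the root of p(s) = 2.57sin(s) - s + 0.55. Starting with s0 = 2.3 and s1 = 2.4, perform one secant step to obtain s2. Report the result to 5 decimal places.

p(2.3) = 0.1664624, p(2.4) = -0.1140596
s2 = 2.4000000 − (-0.1140596)·(2.4000000 − 2.3000000) / (-0.1140596 − 0.1664624) = 2.4000000 − (-0.0114060)/(-0.2805220) = 2.3593402

2.35934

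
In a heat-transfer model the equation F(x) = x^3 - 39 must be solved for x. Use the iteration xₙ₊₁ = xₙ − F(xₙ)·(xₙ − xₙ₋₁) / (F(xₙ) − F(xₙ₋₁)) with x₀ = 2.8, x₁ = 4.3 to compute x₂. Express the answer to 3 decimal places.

3.244

F(2.8) = -17.04800, F(4.3) = 40.50700
x₂ = 4.30000 − 40.50700·(4.30000 − 2.80000) / (40.50700 − (-17.04800)) = 4.30000 − (60.76050)/(57.55500) = 3.24431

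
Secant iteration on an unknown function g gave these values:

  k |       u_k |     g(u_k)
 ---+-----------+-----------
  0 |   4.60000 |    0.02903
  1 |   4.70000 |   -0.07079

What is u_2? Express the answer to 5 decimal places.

u_2 = 4.70000 − (-0.07079)·(4.70000 − 4.60000) / (-0.07079 − 0.02903)
   = 4.70000 − (-0.0070790)/(-0.0998200) = 4.6290823

4.62908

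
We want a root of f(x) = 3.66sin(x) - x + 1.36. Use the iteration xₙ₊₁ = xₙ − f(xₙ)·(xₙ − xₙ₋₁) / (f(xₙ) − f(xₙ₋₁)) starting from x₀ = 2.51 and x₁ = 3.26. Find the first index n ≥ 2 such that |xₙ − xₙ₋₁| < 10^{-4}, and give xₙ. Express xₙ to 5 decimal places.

n = 5, xₙ = 2.75157

f(2.51) = 1.0109772, f(3.26) = -2.3323589
x₂ = 3.2600000 − (-2.3323589)·(0.7500000)/(-3.3433361) = 2.7367893;  |Δ| = 0.5232107
f(2.7367893) = 0.0646578
x₃ = 2.7367893 − 0.0646578·(-0.5232107)/(2.3970167) = 2.7509025;  |Δ| = 0.0141132
f(2.7509025) = 0.0029229
x₄ = 2.7509025 − 0.0029229·(0.0141132)/(-0.0617349) = 2.7515707;  |Δ| = 0.0006682
f(2.7515707) = -0.0000070
x₅ = 2.7515707 − (-0.0000070)·(0.0006682)/(-0.0029298) = 2.7515692;  |Δ| = 0.0000016
|x₅ − x₄| = 0.0000016 < 10^{-4}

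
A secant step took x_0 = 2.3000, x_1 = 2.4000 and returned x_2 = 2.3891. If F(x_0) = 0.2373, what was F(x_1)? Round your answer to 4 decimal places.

-0.0290

The secant line through (2.3000, 0.2373) and (2.4000, F(x_1)) crosses zero at x_2 = 2.3891.
So (2.3000, 0.2373), (2.4000, F(x_1)), (2.3891, 0) are collinear:
F(x_1) = 0.2373 · (2.4000 − 2.3891) / (2.3000 − 2.3891) = 0.2373 · (0.010900)/(-0.089100) = -0.029030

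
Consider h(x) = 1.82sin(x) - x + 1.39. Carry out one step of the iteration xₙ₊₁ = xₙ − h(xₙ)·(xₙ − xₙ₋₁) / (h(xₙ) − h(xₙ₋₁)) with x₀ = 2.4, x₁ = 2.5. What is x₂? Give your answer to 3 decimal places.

h(2.4) = 0.21934, h(2.5) = -0.02078
x₂ = 2.50000 − (-0.02078)·(2.50000 − 2.40000) / (-0.02078 − 0.21934) = 2.50000 − (-0.00208)/(-0.24012) = 2.49135

2.491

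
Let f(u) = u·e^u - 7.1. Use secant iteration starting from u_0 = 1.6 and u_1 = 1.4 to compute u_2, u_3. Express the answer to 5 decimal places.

f(1.6) = 0.8248519, f(1.4) = -1.4227200
u_2 = 1.4000000 − (-1.4227200)·(1.4000000 − 1.6000000) / (-1.4227200 − 0.8248519) = 1.4000000 − (0.2845440)/(-2.2475719) = 1.5266006
f(1.5266006) = -0.0738137
u_3 = 1.5266006 − (-0.0738137)·(1.5266006 − 1.4000000) / (-0.0738137 − (-1.4227200)) = 1.5266006 − (-0.0093449)/(1.3489064) = 1.5335284

1.52660, 1.53353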